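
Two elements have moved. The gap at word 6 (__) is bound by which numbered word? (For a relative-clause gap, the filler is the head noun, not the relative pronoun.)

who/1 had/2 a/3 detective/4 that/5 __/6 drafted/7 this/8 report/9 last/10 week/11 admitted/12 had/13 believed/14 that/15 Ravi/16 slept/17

The marked gap is inside the relative clause, the subject of "drafted".
Its filler is the head noun "detective" (via "that"), at word 4.
(The other dependency links word 1 to a gap after word 12.)

4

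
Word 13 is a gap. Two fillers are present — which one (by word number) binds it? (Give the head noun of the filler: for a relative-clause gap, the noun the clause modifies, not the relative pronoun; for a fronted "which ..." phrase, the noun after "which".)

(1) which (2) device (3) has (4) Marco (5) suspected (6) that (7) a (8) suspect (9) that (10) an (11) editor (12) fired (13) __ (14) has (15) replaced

The marked gap is inside the relative clause, the direct object of "fired".
Its filler is the head noun "suspect" (via "that"), at word 8.
(The other dependency links word 2 to a gap after word 15.)

8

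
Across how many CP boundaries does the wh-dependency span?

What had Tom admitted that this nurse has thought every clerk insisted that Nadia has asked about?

3

"what" is extracted from the PP object of "asked".
Boundaries crossed, outermost first: [that], [Ø], [that] — 3 in total.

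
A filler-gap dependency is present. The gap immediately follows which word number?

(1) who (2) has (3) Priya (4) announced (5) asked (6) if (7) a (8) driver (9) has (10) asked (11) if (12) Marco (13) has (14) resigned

The displaced element is "who" (word 1).
It is linked across 1 clause boundary (Ø).
It functions as the subject of "asked", so the gap sits immediately after word 4 ("announced").
Base order: Priya has announced that who asked if a driver has asked if Marco has resigned.

4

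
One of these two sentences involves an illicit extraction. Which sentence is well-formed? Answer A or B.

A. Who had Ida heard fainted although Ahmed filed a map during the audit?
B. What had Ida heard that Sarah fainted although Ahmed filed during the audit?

In B, the wh-phrase is extracted from inside an adjunct island (introduced by "although"), which blocks movement.
In A, the extraction path crosses only that-complement boundaries, which are transparent.
So A is grammatical.

A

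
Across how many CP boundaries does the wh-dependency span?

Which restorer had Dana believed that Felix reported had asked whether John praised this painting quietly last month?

2

"which restorer" is extracted from the subject of "asked".
Boundaries crossed, outermost first: [that], [Ø] — 2 in total.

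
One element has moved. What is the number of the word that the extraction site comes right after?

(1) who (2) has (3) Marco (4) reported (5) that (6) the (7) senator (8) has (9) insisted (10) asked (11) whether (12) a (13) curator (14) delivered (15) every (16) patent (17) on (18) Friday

9

The displaced element is "who" (word 1).
It is linked across 2 clause boundaries (that → Ø).
It functions as the subject of "asked", so the gap sits immediately after word 9 ("insisted").
Base order: Marco has reported that the senator has insisted that who asked whether a curator delivered every patent on Friday.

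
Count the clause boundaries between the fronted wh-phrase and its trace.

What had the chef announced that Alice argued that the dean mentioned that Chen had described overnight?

"what" is extracted from the object of "described".
Boundaries crossed, outermost first: [that], [that], [that] — 3 in total.

3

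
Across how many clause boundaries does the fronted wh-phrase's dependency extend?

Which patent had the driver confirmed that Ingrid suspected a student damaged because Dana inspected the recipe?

2

"which patent" is extracted from the object of "damaged".
Boundaries crossed, outermost first: [that], [Ø] — 2 in total.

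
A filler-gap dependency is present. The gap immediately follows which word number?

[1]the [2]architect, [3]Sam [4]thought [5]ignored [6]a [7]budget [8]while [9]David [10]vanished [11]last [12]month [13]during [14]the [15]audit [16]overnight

4

The displaced element is "the architect" (word 2).
It is linked across 1 clause boundary (Ø).
It functions as the subject of "ignored", so the gap sits immediately after word 4 ("thought").
Base order: Sam thought that the architect ignored a budget while David vanished last month during the audit overnight.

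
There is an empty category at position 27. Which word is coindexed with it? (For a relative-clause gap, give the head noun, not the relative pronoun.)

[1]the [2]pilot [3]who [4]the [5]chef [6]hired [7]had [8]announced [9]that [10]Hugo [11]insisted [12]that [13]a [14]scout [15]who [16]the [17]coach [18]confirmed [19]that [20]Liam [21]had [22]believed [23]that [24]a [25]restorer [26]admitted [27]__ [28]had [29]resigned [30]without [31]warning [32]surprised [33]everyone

The gap at 27 is the subject of "resigned", inside a relative clause.
The relative pronoun is "who" (word 15); it is bound by the head noun immediately before it.
Its filler is the head noun "scout", at word 14.

14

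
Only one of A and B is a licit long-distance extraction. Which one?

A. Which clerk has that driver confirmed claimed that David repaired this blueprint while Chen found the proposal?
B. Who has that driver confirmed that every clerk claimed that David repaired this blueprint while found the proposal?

In B, the wh-phrase is extracted from inside an adjunct island (introduced by "while"), which blocks movement.
In A, the extraction path crosses only that-complement boundaries, which are transparent.
So A is grammatical.

A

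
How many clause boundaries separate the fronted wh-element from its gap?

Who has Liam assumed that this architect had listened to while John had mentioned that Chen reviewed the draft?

"who" is extracted from the PP object of "listened".
Boundaries crossed, outermost first: [that] — 1 in total.

1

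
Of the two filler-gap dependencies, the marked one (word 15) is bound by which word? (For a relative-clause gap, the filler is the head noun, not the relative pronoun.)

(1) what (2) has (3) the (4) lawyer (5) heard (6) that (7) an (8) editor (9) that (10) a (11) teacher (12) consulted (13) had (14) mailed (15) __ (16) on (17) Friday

1

The marked gap is the direct object of "mailed".
Its filler is the fronted wh-phrase "what", at word 1.
(The other dependency links word 8 to a gap after word 12.)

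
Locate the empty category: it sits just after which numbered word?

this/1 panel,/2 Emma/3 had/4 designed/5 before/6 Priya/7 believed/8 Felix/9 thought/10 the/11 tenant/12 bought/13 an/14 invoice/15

5

The displaced element is "this panel" (word 2).
It functions as the direct object of "designed", so the gap sits immediately after word 5 ("designed").
Base order: Emma had designed this panel before Priya believed Felix thought the tenant bought an invoice.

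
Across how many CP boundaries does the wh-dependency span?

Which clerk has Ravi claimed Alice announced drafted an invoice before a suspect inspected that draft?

"which clerk" is extracted from the subject of "drafted".
Boundaries crossed, outermost first: [Ø], [Ø] — 2 in total.

2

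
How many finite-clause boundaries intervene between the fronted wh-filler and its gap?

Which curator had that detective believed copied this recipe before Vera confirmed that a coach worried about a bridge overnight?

"which curator" is extracted from the subject of "copied".
Boundaries crossed, outermost first: [Ø] — 1 in total.

1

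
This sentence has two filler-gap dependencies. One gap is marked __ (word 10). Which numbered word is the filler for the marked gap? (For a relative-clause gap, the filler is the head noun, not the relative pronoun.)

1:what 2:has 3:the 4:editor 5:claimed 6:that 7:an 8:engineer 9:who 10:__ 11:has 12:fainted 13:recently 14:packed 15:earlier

8

The marked gap is inside the relative clause, the subject of "fainted".
Its filler is the head noun "engineer" (via "who"), at word 8.
(The other dependency links word 1 to a gap after word 14.)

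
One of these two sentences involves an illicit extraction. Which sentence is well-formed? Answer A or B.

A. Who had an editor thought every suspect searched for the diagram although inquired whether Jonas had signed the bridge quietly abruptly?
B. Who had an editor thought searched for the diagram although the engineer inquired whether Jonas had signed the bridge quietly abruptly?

In A, the wh-phrase is extracted from inside an adjunct island (introduced by "although"), which blocks movement.
In B, the extraction path crosses only that-complement boundaries, which are transparent.
So B is grammatical.

B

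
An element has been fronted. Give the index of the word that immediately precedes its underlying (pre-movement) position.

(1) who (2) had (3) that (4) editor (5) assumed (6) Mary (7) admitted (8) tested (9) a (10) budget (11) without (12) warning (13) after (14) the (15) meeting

The displaced element is "who" (word 1).
It is linked across 2 clause boundaries (Ø → Ø).
It functions as the subject of "tested", so the gap sits immediately after word 7 ("admitted").
Base order: That editor had assumed Mary admitted that who tested a budget without warning after the meeting.

7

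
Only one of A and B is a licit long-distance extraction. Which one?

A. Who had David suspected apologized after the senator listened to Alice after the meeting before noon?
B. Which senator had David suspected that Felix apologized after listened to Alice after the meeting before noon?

In B, the wh-phrase is extracted from inside an adjunct island (introduced by "after"), which blocks movement.
In A, the extraction path crosses only that-complement boundaries, which are transparent.
So A is grammatical.

A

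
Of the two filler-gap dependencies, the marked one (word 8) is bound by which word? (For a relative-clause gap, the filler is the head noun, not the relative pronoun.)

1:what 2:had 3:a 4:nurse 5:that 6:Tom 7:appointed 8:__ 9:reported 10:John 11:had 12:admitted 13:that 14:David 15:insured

The marked gap is inside the relative clause, the direct object of "appointed".
Its filler is the head noun "nurse" (via "that"), at word 4.
(The other dependency links word 1 to a gap after word 15.)

4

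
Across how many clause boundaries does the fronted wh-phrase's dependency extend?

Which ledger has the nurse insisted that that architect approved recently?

"which ledger" is extracted from the object of "approved".
Boundaries crossed, outermost first: [that] — 1 in total.

1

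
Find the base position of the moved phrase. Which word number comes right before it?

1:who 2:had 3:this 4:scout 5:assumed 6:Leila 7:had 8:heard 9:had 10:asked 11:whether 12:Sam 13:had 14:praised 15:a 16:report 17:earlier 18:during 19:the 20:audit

The displaced element is "who" (word 1).
It is linked across 2 clause boundaries (Ø → Ø).
It functions as the subject of "asked", so the gap sits immediately after word 8 ("heard").
Base order: This scout had assumed Leila had heard who had asked whether Sam had praised a report earlier during the audit.

8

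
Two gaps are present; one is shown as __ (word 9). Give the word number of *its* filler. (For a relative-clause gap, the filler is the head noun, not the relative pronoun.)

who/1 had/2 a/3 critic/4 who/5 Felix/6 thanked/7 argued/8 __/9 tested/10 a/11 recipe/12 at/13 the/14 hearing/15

The marked gap is the subject of "tested".
Its filler is the fronted wh-phrase "who", at word 1.
(The other dependency links word 4 to a gap after word 7.)

1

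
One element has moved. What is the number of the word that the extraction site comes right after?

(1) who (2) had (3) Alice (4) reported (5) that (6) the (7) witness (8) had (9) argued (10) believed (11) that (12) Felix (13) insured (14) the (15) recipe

9

The displaced element is "who" (word 1).
It is linked across 2 clause boundaries (that → Ø).
It functions as the subject of "believed", so the gap sits immediately after word 9 ("argued").
Base order: Alice had reported that the witness had argued that who believed that Felix insured the recipe.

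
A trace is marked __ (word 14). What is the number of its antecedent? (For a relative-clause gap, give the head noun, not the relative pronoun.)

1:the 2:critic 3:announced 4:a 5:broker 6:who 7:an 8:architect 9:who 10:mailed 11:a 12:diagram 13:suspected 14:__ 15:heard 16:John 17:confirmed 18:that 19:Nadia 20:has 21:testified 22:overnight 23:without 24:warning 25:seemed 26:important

The gap at 14 is the subject of "heard", inside a relative clause.
The relative pronoun is "who" (word 6); it is bound by the head noun immediately before it.
Its filler is the head noun "broker", at word 5.

5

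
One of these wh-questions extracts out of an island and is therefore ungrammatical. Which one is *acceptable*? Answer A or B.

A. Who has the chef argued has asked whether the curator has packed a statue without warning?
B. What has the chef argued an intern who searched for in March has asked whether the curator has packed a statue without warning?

In B, the wh-phrase is extracted from inside a complex-NP island (relative clause) (introduced by "who"), which blocks movement.
In A, the extraction path crosses only that-complement boundaries, which are transparent.
So A is grammatical.

A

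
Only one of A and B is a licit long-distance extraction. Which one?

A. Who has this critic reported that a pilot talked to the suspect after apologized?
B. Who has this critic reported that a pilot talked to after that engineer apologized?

In A, the wh-phrase is extracted from inside an adjunct island (introduced by "after"), which blocks movement.
In B, the extraction path crosses only that-complement boundaries, which are transparent.
So B is grammatical.

B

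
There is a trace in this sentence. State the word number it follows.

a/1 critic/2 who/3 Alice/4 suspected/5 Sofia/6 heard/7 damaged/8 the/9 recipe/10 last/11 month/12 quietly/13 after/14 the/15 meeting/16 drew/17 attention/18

The displaced element is "a critic" (word 2).
It is linked across 2 clause boundaries (Ø → Ø).
It functions as the subject of "damaged", so the gap sits immediately after word 7 ("heard").
Base order: Alice suspected Sofia heard that a critic damaged the recipe last month quietly after the meeting.

7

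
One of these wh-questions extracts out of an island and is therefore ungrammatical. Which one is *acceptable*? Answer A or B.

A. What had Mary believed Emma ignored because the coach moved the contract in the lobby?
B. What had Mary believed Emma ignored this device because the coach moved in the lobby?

In B, the wh-phrase is extracted from inside an adjunct island (introduced by "because"), which blocks movement.
In A, the extraction path crosses only that-complement boundaries, which are transparent.
So A is grammatical.

A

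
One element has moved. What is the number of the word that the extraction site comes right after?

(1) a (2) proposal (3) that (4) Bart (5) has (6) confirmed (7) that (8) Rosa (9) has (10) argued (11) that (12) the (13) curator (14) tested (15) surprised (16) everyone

The displaced element is "a proposal" (word 2).
It is linked across 2 clause boundaries (that → that).
It functions as the direct object of "tested", so the gap sits immediately after word 14 ("tested").
Base order: Bart has confirmed that Rosa has argued that the curator tested a proposal.

14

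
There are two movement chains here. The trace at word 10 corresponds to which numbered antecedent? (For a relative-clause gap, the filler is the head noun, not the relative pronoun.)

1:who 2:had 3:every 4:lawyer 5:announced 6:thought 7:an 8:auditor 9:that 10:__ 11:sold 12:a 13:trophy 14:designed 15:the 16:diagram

The marked gap is inside the relative clause, the subject of "sold".
Its filler is the head noun "auditor" (via "that"), at word 8.
(The other dependency links word 1 to a gap after word 5.)

8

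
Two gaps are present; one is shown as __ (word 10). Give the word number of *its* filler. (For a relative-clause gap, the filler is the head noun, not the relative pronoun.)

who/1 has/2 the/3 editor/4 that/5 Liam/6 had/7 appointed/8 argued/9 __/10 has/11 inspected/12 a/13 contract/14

The marked gap is the subject of "inspected".
Its filler is the fronted wh-phrase "who", at word 1.
(The other dependency links word 4 to a gap after word 8.)

1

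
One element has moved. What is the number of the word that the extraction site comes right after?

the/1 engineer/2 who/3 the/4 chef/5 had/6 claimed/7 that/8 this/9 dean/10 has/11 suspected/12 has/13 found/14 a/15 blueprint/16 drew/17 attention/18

12

The displaced element is "the engineer" (word 2).
It is linked across 2 clause boundaries (that → Ø).
It functions as the subject of "found", so the gap sits immediately after word 12 ("suspected").
Base order: The chef had claimed that this dean has suspected that the engineer has found a blueprint.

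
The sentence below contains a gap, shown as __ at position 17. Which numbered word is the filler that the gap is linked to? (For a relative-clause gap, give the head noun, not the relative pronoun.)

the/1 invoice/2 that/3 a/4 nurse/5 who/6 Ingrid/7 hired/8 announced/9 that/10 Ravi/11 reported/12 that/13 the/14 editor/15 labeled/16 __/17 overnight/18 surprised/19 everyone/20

The gap at 17 is the object of "labeled", inside a relative clause.
The relative pronoun is "that" (word 3); it is bound by the head noun immediately before it.
Its filler is the head noun "invoice", at word 2.

2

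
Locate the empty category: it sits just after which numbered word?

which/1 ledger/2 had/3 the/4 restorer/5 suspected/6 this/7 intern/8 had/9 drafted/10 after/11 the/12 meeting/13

10

The displaced element is "which ledger" (word 2).
It is linked across 1 clause boundary (Ø).
It functions as the direct object of "drafted", so the gap sits immediately after word 10 ("drafted").
Base order: The restorer had suspected this intern had drafted which ledger after the meeting.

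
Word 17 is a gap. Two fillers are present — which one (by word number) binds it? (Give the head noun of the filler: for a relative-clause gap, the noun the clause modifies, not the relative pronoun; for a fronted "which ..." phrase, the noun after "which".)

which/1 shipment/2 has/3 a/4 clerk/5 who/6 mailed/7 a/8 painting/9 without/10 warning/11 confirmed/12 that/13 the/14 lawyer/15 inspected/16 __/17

The marked gap is the direct object of "inspected".
Its filler is the fronted wh-phrase "which shipment", at word 2.
(The other dependency links word 5 to a gap after word 6.)

2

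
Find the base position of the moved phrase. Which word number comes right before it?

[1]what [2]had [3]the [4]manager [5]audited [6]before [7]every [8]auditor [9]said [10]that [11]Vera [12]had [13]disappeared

The displaced element is "what" (word 1).
It functions as the direct object of "audited", so the gap sits immediately after word 5 ("audited").
Base order: The manager had audited what before every auditor said that Vera had disappeared.

5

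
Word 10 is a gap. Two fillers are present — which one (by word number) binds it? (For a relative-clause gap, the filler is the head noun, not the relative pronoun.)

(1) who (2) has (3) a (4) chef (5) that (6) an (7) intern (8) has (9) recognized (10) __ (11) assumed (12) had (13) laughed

4

The marked gap is inside the relative clause, the direct object of "recognized".
Its filler is the head noun "chef" (via "that"), at word 4.
(The other dependency links word 1 to a gap after word 11.)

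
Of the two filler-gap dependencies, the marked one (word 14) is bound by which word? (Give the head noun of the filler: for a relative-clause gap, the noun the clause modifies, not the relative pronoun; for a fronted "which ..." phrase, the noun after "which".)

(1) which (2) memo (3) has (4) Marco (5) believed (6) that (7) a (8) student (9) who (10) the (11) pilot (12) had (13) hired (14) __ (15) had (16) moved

8

The marked gap is inside the relative clause, the direct object of "hired".
Its filler is the head noun "student" (via "who"), at word 8.
(The other dependency links word 2 to a gap after word 16.)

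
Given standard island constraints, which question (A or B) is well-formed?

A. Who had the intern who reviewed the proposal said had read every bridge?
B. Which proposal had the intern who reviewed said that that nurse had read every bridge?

A

In B, the wh-phrase is extracted from inside a complex-NP island (relative clause) (introduced by "who"), which blocks movement.
In A, the extraction path crosses only that-complement boundaries, which are transparent.
So A is grammatical.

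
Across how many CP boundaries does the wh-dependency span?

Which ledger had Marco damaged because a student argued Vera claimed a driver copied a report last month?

"which ledger" originates inside the matrix clause — no clause boundary is crossed.

0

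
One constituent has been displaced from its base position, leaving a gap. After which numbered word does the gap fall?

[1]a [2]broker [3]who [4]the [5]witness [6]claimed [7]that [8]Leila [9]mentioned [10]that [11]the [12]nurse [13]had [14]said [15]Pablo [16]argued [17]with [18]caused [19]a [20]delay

The displaced element is "a broker" (word 2).
It is linked across 3 clause boundaries (that → that → Ø).
It functions as the object of the preposition "with" of "argued", so the gap sits immediately after word 17 ("with").
Base order: The witness claimed that Leila mentioned that the nurse had said Pablo argued with a broker.

17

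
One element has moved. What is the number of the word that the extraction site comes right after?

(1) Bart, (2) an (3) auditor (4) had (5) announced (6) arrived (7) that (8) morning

The displaced element is "Bart" (word 1).
It is linked across 1 clause boundary (Ø).
It functions as the subject of "arrived", so the gap sits immediately after word 5 ("announced").
Base order: An auditor had announced Bart arrived that morning.

5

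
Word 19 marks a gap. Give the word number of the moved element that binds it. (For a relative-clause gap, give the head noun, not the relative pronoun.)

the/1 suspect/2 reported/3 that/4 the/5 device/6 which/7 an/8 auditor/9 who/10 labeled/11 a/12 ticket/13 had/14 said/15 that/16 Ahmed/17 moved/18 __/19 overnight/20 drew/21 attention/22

The gap at 19 is the object of "moved", inside a relative clause.
The relative pronoun is "which" (word 7); it is bound by the head noun immediately before it.
Its filler is the head noun "device", at word 6.

6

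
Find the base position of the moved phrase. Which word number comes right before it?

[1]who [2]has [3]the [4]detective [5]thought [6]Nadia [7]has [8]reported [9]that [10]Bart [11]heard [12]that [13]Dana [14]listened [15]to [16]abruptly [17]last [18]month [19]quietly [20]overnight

The displaced element is "who" (word 1).
It is linked across 3 clause boundaries (Ø → that → that).
It functions as the object of the preposition "to" of "listened", so the gap sits immediately after word 15 ("to").
Base order: The detective has thought Nadia has reported that Bart heard that Dana listened to who abruptly last month quietly overnight.

15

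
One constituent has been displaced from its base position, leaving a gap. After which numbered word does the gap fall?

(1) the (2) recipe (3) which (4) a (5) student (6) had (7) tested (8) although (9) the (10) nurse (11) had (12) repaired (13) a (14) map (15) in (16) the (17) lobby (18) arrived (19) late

The displaced element is "the recipe" (word 2).
It functions as the direct object of "tested", so the gap sits immediately after word 7 ("tested").
Base order: A student had tested the recipe although the nurse had repaired a map in the lobby.

7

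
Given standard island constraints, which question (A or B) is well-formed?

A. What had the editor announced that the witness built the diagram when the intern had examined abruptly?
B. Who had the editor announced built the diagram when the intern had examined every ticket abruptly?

In A, the wh-phrase is extracted from inside an adjunct island (introduced by "when"), which blocks movement.
In B, the extraction path crosses only that-complement boundaries, which are transparent.
So B is grammatical.

B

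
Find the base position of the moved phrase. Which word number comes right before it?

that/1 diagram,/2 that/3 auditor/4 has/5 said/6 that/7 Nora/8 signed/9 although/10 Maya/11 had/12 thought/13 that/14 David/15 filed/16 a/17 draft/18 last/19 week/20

The displaced element is "that diagram" (word 2).
It is linked across 1 clause boundary (that).
It functions as the direct object of "signed", so the gap sits immediately after word 9 ("signed").
Base order: That auditor has said that Nora signed that diagram although Maya had thought that David filed a draft last week.

9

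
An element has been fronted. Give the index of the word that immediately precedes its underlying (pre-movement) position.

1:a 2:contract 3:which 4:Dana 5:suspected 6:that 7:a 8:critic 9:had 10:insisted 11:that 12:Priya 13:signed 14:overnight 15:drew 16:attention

The displaced element is "a contract" (word 2).
It is linked across 2 clause boundaries (that → that).
It functions as the direct object of "signed", so the gap sits immediately after word 13 ("signed").
Base order: Dana suspected that a critic had insisted that Priya signed a contract overnight.

13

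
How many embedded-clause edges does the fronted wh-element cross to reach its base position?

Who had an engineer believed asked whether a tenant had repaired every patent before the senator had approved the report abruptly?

1

"who" is extracted from the subject of "asked".
Boundaries crossed, outermost first: [Ø] — 1 in total.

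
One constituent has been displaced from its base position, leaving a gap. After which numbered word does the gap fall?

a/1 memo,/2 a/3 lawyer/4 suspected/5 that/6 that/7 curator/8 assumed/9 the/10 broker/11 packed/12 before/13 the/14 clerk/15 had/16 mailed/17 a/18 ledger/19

12

The displaced element is "a memo" (word 2).
It is linked across 2 clause boundaries (that → Ø).
It functions as the direct object of "packed", so the gap sits immediately after word 12 ("packed").
Base order: A lawyer suspected that that curator assumed the broker packed a memo before the clerk had mailed a ledger.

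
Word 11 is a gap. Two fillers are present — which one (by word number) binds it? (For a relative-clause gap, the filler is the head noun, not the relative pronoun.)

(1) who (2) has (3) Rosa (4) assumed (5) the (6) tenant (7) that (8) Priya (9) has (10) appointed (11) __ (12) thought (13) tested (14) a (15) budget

The marked gap is inside the relative clause, the direct object of "appointed".
Its filler is the head noun "tenant" (via "that"), at word 6.
(The other dependency links word 1 to a gap after word 12.)

6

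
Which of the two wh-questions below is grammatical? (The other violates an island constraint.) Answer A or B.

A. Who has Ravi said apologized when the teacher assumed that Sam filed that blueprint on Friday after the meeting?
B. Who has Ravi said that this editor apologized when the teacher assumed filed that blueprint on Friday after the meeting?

In B, the wh-phrase is extracted from inside an adjunct island (introduced by "when"), which blocks movement.
In A, the extraction path crosses only that-complement boundaries, which are transparent.
So A is grammatical.

A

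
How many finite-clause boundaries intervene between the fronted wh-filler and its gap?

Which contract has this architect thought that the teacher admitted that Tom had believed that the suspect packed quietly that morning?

3

"which contract" is extracted from the object of "packed".
Boundaries crossed, outermost first: [that], [that], [that] — 3 in total.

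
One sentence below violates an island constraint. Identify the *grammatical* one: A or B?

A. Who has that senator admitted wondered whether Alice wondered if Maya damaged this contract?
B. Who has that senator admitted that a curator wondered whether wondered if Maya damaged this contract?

In B, the wh-phrase is extracted from inside a wh-island (introduced by "whether"), which blocks movement.
In A, the extraction path crosses only that-complement boundaries, which are transparent.
So A is grammatical.

A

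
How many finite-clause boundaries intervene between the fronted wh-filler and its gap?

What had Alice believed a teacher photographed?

1

"what" is extracted from the object of "photographed".
Boundaries crossed, outermost first: [Ø] — 1 in total.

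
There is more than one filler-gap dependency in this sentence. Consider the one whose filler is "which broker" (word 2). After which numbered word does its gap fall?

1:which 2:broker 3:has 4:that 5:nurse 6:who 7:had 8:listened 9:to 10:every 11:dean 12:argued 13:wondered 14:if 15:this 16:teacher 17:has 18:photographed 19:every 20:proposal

12

The displaced element is "which broker" (word 2).
It is linked across 1 clause boundary (Ø).
It functions as the subject of "wondered", so the gap sits immediately after word 12 ("argued").
Base order: That nurse who had listened to every dean has argued that which broker wondered if this teacher has photographed every proposal.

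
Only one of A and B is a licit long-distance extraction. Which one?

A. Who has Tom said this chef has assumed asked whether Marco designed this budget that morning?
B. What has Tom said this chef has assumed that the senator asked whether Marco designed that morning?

In B, the wh-phrase is extracted from inside a wh-island (introduced by "whether"), which blocks movement.
In A, the extraction path crosses only that-complement boundaries, which are transparent.
So A is grammatical.

A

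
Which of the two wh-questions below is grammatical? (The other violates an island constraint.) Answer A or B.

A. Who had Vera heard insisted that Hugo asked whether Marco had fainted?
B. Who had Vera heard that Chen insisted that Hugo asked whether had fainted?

A

In B, the wh-phrase is extracted from inside a wh-island (introduced by "whether"), which blocks movement.
In A, the extraction path crosses only that-complement boundaries, which are transparent.
So A is grammatical.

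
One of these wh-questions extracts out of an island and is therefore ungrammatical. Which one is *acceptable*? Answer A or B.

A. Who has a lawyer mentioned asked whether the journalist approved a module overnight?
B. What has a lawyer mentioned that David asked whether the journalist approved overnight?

A

In B, the wh-phrase is extracted from inside a wh-island (introduced by "whether"), which blocks movement.
In A, the extraction path crosses only that-complement boundaries, which are transparent.
So A is grammatical.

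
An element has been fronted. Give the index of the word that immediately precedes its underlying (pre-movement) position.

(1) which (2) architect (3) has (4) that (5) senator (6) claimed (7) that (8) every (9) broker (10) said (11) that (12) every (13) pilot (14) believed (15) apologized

14

The displaced element is "which architect" (word 2).
It is linked across 3 clause boundaries (that → that → Ø).
It functions as the subject of "apologized", so the gap sits immediately after word 14 ("believed").
Base order: That senator has claimed that every broker said that every pilot believed which architect apologized.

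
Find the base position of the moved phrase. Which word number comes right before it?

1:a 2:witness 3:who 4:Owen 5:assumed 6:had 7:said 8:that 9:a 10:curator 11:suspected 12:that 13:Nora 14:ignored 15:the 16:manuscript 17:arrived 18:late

5

The displaced element is "a witness" (word 2).
It is linked across 1 clause boundary (Ø).
It functions as the subject of "said", so the gap sits immediately after word 5 ("assumed").
Base order: Owen assumed that a witness had said that a curator suspected that Nora ignored the manuscript.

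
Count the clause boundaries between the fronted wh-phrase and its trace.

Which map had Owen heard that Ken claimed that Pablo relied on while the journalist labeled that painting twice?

"which map" is extracted from the PP object of "relied".
Boundaries crossed, outermost first: [that], [that] — 2 in total.

2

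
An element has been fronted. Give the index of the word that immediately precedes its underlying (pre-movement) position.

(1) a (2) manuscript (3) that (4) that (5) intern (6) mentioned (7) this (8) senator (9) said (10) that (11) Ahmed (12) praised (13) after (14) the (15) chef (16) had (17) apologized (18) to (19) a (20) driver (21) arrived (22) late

12

The displaced element is "a manuscript" (word 2).
It is linked across 2 clause boundaries (Ø → that).
It functions as the direct object of "praised", so the gap sits immediately after word 12 ("praised").
Base order: That intern mentioned this senator said that Ahmed praised a manuscript after the chef had apologized to a driver.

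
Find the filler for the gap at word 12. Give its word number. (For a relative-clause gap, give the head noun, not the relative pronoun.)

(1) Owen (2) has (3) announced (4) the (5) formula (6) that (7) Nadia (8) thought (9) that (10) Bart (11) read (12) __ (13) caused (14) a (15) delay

The gap at 12 is the object of "read", inside a relative clause.
The relative pronoun is "that" (word 6); it is bound by the head noun immediately before it.
Its filler is the head noun "formula", at word 5.

5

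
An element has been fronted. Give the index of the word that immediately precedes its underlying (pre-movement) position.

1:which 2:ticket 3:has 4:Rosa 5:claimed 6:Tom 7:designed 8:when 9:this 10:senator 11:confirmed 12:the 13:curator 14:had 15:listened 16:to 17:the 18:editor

7

The displaced element is "which ticket" (word 2).
It is linked across 1 clause boundary (Ø).
It functions as the direct object of "designed", so the gap sits immediately after word 7 ("designed").
Base order: Rosa has claimed Tom designed which ticket when this senator confirmed the curator had listened to the editor.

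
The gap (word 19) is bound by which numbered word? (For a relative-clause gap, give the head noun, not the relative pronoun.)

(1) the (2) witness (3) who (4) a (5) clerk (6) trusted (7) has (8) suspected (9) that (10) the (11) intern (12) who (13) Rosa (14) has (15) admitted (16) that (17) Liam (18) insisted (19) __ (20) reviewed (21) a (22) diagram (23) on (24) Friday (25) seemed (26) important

The gap at 19 is the subject of "reviewed", inside a relative clause.
The relative pronoun is "who" (word 12); it is bound by the head noun immediately before it.
Its filler is the head noun "intern", at word 11.

11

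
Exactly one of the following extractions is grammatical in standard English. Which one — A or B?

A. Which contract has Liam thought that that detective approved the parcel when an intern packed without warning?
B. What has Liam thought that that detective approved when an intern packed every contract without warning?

B

In A, the wh-phrase is extracted from inside an adjunct island (introduced by "when"), which blocks movement.
In B, the extraction path crosses only that-complement boundaries, which are transparent.
So B is grammatical.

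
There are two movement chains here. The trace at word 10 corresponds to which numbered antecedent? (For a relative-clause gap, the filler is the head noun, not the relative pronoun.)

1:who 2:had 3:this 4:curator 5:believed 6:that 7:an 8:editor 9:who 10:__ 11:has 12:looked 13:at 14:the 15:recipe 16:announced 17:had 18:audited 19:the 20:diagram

The marked gap is inside the relative clause, the subject of "looked".
Its filler is the head noun "editor" (via "who"), at word 8.
(The other dependency links word 1 to a gap after word 16.)

8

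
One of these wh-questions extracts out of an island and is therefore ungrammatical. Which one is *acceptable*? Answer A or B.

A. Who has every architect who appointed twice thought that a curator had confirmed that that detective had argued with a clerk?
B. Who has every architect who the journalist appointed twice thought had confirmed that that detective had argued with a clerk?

B

In A, the wh-phrase is extracted from inside a complex-NP island (relative clause) (introduced by "who"), which blocks movement.
In B, the extraction path crosses only that-complement boundaries, which are transparent.
So B is grammatical.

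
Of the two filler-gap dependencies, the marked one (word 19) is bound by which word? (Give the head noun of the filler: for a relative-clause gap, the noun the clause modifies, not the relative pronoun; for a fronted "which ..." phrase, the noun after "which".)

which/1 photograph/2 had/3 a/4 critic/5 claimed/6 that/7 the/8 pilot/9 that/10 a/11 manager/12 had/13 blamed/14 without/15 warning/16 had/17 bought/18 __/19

2

The marked gap is the direct object of "bought".
Its filler is the fronted wh-phrase "which photograph", at word 2.
(The other dependency links word 9 to a gap after word 14.)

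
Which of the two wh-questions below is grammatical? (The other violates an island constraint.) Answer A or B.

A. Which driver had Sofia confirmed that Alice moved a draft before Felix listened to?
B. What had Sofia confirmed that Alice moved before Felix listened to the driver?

B

In A, the wh-phrase is extracted from inside an adjunct island (introduced by "before"), which blocks movement.
In B, the extraction path crosses only that-complement boundaries, which are transparent.
So B is grammatical.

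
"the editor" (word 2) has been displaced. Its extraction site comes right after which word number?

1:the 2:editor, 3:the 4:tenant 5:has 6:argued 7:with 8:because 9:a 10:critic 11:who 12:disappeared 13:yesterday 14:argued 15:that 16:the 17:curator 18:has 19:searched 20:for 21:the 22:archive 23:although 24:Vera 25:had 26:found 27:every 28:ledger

7

The displaced element is "the editor" (word 2).
It functions as the object of the preposition "with" of "argued", so the gap sits immediately after word 7 ("with").
Base order: The tenant has argued with the editor because a critic who disappeared yesterday argued that the curator has searched for the archive although Vera had found every ledger.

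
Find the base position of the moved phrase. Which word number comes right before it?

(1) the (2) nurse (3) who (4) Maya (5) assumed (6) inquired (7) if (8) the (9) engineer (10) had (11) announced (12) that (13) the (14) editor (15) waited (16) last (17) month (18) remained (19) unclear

The displaced element is "the nurse" (word 2).
It is linked across 1 clause boundary (Ø).
It functions as the subject of "inquired", so the gap sits immediately after word 5 ("assumed").
Base order: Maya assumed that the nurse inquired if the engineer had announced that the editor waited last month.

5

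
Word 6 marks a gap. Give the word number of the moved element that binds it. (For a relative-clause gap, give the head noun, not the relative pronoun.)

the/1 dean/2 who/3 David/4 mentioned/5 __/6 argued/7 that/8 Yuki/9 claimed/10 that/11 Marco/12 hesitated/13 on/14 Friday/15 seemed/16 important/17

2

The gap at 6 is the subject of "argued", inside a relative clause.
The relative pronoun is "who" (word 3); it is bound by the head noun immediately before it.
Its filler is the head noun "dean", at word 2.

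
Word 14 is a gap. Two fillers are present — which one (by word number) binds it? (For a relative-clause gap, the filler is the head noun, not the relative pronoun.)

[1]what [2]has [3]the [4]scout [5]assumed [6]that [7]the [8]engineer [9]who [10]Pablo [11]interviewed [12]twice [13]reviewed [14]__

The marked gap is the direct object of "reviewed".
Its filler is the fronted wh-phrase "what", at word 1.
(The other dependency links word 8 to a gap after word 11.)

1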